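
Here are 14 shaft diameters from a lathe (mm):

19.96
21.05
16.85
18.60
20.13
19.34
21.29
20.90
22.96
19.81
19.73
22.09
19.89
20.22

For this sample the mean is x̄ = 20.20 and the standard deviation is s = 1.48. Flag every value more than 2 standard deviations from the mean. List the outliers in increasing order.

16.85

Cutoffs at x̄ ± 2s: 20.20 ± 2·1.48 = [17.24, 23.16].
16.85: z = -2.26, |z| > 2 → outlier.
Every other value lies within [17.24, 23.16].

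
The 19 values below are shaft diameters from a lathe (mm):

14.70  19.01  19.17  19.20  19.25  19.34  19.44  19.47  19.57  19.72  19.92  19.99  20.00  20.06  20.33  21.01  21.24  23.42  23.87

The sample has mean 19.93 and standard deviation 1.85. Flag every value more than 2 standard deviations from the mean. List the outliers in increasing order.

14.70, 23.87

Cutoffs at x̄ ± 2s: 19.93 ± 2·1.85 = [16.23, 23.63].
14.70: z = -2.83, |z| > 2 → outlier.
23.87: z = 2.13, |z| > 2 → outlier.
Every other value lies within [16.23, 23.63].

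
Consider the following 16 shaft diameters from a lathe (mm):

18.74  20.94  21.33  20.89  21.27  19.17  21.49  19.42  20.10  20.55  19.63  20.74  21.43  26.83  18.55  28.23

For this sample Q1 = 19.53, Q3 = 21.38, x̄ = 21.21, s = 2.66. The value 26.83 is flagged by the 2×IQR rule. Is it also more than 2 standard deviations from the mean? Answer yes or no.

z = (26.83 − 21.21) / 2.66 = 2.11.
|z| = 2.11 > 2.

yes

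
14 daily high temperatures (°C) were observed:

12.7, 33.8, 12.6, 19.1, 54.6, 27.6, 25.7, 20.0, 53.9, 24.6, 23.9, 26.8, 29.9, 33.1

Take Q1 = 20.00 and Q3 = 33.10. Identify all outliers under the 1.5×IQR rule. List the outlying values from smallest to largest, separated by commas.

IQR = Q3 − Q1 = 33.10 − 20.00 = 13.10.
Lower fence = Q1 − 1.5·IQR = 20.00 − 19.65 = 0.35.
Upper fence = Q3 + 1.5·IQR = 33.10 + 19.65 = 52.75.
53.9 > 52.75 → outlier.
54.6 > 52.75 → outlier.
All remaining values lie within [0.35, 52.75].

53.9, 54.6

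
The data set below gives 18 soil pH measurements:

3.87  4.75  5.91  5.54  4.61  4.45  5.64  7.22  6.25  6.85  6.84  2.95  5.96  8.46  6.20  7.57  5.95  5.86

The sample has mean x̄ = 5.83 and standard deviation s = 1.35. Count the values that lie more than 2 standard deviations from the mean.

Cutoffs: x̄ ± 2s = [3.13, 8.53].
Outside the cutoffs: 2.95.

1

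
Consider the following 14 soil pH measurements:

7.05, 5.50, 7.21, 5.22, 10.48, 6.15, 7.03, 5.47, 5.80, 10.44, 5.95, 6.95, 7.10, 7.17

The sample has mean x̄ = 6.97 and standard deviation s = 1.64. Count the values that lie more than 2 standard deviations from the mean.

Cutoffs: x̄ ± 2s = [3.69, 10.25].
Outside the cutoffs: 10.44, 10.48.

2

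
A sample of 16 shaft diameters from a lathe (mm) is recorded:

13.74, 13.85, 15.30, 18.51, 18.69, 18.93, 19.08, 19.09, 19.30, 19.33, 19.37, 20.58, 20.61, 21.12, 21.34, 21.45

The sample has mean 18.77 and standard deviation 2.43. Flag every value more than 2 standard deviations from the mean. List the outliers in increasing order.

13.74, 13.85

Cutoffs at x̄ ± 2s: 18.77 ± 2·2.43 = [13.91, 23.63].
13.74: z = -2.07, |z| > 2 → outlier.
13.85: z = -2.02, |z| > 2 → outlier.
Every other value lies within [13.91, 23.63].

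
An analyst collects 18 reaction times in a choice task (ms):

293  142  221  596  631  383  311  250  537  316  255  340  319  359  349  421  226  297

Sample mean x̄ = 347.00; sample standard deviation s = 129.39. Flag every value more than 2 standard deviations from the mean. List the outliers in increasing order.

631

Cutoffs at x̄ ± 2s: 347.00 ± 2·129.39 = [88.22, 605.78].
631: z = 2.19, |z| > 2 → outlier.
Every other value lies within [88.22, 605.78].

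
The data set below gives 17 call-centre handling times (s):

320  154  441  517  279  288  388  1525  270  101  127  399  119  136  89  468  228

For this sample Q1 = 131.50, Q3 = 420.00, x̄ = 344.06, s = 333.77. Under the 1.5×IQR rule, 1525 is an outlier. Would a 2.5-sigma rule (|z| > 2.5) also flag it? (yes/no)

z = (1525 − 344.06) / 333.77 = 3.54.
|z| = 3.54 > 2.5.

yes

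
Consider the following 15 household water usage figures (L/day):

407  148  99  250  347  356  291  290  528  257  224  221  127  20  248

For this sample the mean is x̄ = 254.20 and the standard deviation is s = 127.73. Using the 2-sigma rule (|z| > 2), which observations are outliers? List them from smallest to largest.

528

Cutoffs at x̄ ± 2s: 254.20 ± 2·127.73 = [-1.26, 509.66].
528: z = 2.14, |z| > 2 → outlier.
Every other value lies within [-1.26, 509.66].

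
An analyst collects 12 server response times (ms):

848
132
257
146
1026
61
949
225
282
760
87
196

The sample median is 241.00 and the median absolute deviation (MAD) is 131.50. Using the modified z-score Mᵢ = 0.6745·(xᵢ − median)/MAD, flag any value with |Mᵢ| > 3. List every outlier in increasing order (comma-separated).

848, 949, 1026

|Mᵢ| > 3 ⇔ |xᵢ − 241.00| > 3·131.50/0.6745 = 584.88.
So outliers lie outside [-343.88, 825.88].
848: M = 3.11 → outlier.
949: M = 3.63 → outlier.
1026: M = 4.03 → outlier.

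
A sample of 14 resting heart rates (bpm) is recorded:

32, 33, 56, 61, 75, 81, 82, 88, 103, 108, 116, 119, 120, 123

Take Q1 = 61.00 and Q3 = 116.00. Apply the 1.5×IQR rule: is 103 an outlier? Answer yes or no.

IQR = Q3 − Q1 = 116.00 − 61.00 = 55.00.
Lower fence = Q1 − 1.5·IQR = 61.00 − 82.50 = -21.50.
Upper fence = Q3 + 1.5·IQR = 116.00 + 82.50 = 198.50.
103 lies within [-21.50, 198.50].

no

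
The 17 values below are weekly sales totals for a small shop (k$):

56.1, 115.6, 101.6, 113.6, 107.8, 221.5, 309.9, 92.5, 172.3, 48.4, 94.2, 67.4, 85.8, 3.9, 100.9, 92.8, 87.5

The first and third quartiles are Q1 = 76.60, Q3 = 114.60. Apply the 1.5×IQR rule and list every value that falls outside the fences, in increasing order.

IQR = Q3 − Q1 = 114.60 − 76.60 = 38.00.
Lower fence = Q1 − 1.5·IQR = 76.60 − 57.00 = 19.60.
Upper fence = Q3 + 1.5·IQR = 114.60 + 57.00 = 171.60.
3.9 < 19.60 → outlier.
172.3 > 171.60 → outlier.
221.5 > 171.60 → outlier.
309.9 > 171.60 → outlier.
All remaining values lie within [19.60, 171.60].

3.9, 172.3, 221.5, 309.9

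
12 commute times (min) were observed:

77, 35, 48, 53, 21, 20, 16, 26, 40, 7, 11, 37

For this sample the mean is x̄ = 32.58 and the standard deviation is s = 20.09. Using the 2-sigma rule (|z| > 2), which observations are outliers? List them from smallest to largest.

77

Cutoffs at x̄ ± 2s: 32.58 ± 2·20.09 = [-7.60, 72.76].
77: z = 2.21, |z| > 2 → outlier.
Every other value lies within [-7.60, 72.76].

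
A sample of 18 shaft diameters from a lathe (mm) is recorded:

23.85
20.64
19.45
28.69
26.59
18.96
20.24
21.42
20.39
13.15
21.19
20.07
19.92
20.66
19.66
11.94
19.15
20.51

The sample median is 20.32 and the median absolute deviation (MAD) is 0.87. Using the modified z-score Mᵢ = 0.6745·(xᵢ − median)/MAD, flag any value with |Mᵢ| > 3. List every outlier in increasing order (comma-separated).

11.94, 13.15, 26.59, 28.69

|Mᵢ| > 3 ⇔ |xᵢ − 20.32| > 3·0.87/0.6745 = 3.87.
So outliers lie outside [16.45, 24.19].
11.94: M = -6.50 → outlier.
13.15: M = -5.56 → outlier.
26.59: M = 4.86 → outlier.
28.69: M = 6.49 → outlier.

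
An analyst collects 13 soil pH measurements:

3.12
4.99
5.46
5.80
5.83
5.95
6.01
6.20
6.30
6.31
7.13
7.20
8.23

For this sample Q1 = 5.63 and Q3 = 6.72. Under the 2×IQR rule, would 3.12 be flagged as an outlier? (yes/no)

yes

IQR = Q3 − Q1 = 6.72 − 5.63 = 1.09.
Lower fence = Q1 − 2·IQR = 5.63 − 2.18 = 3.45.
Upper fence = Q3 + 2·IQR = 6.72 + 2.18 = 8.90.
3.12 lies below the lower fence.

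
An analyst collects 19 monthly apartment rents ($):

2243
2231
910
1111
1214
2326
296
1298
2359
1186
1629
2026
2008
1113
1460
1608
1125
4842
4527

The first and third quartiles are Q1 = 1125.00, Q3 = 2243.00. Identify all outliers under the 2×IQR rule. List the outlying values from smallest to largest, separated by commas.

4527, 4842

IQR = Q3 − Q1 = 2243.00 − 1125.00 = 1118.00.
Lower fence = Q1 − 2·IQR = 1125.00 − 2236.00 = -1111.00.
Upper fence = Q3 + 2·IQR = 2243.00 + 2236.00 = 4479.00.
4527 > 4479.00 → outlier.
4842 > 4479.00 → outlier.
All remaining values lie within [-1111.00, 4479.00].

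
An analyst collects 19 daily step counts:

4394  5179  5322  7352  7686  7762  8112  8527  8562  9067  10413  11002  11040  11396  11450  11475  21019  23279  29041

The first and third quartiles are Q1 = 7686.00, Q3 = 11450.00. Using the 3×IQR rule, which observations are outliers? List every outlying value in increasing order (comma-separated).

IQR = Q3 − Q1 = 11450.00 − 7686.00 = 3764.00.
Lower fence = Q1 − 3·IQR = 7686.00 − 11292.00 = -3606.00.
Upper fence = Q3 + 3·IQR = 11450.00 + 11292.00 = 22742.00.
23279 > 22742.00 → outlier.
29041 > 22742.00 → outlier.
All remaining values lie within [-3606.00, 22742.00].

23279, 29041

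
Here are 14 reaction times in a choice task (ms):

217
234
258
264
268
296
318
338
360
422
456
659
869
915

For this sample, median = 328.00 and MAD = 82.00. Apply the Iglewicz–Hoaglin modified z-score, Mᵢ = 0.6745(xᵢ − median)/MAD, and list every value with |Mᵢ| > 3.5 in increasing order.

869, 915

|Mᵢ| > 3.5 ⇔ |xᵢ − 328.00| > 3.5·82.00/0.6745 = 425.50.
So outliers lie outside [-97.50, 753.50].
869: M = 4.45 → outlier.
915: M = 4.83 → outlier.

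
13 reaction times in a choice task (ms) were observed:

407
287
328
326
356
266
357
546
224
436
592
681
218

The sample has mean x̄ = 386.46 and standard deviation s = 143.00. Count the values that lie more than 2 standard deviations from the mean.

1

Cutoffs: x̄ ± 2s = [100.46, 672.46].
Outside the cutoffs: 681.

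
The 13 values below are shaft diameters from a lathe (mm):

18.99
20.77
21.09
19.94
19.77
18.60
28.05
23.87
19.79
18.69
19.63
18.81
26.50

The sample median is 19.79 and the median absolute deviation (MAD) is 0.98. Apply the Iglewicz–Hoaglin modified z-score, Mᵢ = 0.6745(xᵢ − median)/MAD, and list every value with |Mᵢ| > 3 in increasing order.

|Mᵢ| > 3 ⇔ |xᵢ − 19.79| > 3·0.98/0.6745 = 4.36.
So outliers lie outside [15.43, 24.15].
26.50: M = 4.62 → outlier.
28.05: M = 5.69 → outlier.

26.50, 28.05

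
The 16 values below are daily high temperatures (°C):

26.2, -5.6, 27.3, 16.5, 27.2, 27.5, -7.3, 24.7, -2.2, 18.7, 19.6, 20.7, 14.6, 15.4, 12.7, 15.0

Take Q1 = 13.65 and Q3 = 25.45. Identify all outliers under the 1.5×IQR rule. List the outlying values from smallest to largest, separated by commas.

-7.3, -5.6

IQR = Q3 − Q1 = 25.45 − 13.65 = 11.80.
Lower fence = Q1 − 1.5·IQR = 13.65 − 17.70 = -4.05.
Upper fence = Q3 + 1.5·IQR = 25.45 + 17.70 = 43.15.
-7.3 < -4.05 → outlier.
-5.6 < -4.05 → outlier.
All remaining values lie within [-4.05, 43.15].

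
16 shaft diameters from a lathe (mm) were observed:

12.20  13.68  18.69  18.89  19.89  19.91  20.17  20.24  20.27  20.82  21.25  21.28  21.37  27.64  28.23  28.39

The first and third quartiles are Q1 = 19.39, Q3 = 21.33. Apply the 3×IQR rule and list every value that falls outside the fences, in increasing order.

IQR = Q3 − Q1 = 21.33 − 19.39 = 1.94.
Lower fence = Q1 − 3·IQR = 19.39 − 5.82 = 13.57.
Upper fence = Q3 + 3·IQR = 21.33 + 5.82 = 27.15.
12.20 < 13.57 → outlier.
27.64 > 27.15 → outlier.
28.23 > 27.15 → outlier.
28.39 > 27.15 → outlier.
All remaining values lie within [13.57, 27.15].

12.20, 27.64, 28.23, 28.39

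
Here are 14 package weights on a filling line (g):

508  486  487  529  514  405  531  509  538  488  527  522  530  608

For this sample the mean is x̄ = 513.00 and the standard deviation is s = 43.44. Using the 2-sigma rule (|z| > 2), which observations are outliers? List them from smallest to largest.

405, 608

Cutoffs at x̄ ± 2s: 513.00 ± 2·43.44 = [426.12, 599.88].
405: z = -2.49, |z| > 2 → outlier.
608: z = 2.19, |z| > 2 → outlier.
Every other value lies within [426.12, 599.88].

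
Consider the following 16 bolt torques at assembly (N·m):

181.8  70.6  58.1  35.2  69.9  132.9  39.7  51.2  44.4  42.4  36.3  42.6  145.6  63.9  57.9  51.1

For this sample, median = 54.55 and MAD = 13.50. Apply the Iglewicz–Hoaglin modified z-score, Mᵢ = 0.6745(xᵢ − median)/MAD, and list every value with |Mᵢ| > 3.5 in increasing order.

132.9, 145.6, 181.8

|Mᵢ| > 3.5 ⇔ |xᵢ − 54.55| > 3.5·13.50/0.6745 = 70.05.
So outliers lie outside [-15.50, 124.60].
132.9: M = 3.91 → outlier.
145.6: M = 4.55 → outlier.
181.8: M = 6.36 → outlier.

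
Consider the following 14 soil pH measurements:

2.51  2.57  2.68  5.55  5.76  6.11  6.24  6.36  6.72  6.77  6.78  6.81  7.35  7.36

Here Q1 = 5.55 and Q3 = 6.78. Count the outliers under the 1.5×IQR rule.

3

IQR = 1.23; fences at 5.55 − 1.845 = 3.705 and 6.78 + 1.845 = 8.625.
Outside the cutoffs: 2.51, 2.57, 2.68.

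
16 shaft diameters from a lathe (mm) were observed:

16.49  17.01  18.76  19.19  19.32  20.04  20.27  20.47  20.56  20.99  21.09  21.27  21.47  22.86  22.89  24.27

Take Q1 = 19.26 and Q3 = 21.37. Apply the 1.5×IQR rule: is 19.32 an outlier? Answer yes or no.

no

IQR = Q3 − Q1 = 21.37 − 19.26 = 2.11.
Lower fence = Q1 − 1.5·IQR = 19.26 − 3.165 = 16.095.
Upper fence = Q3 + 1.5·IQR = 21.37 + 3.165 = 24.535.
19.32 lies within [16.095, 24.535].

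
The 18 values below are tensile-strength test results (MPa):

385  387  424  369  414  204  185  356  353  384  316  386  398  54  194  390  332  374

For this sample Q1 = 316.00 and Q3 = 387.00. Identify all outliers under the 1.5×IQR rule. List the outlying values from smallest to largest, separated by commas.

54, 185, 194, 204

IQR = Q3 − Q1 = 387.00 − 316.00 = 71.00.
Lower fence = Q1 − 1.5·IQR = 316.00 − 106.50 = 209.50.
Upper fence = Q3 + 1.5·IQR = 387.00 + 106.50 = 493.50.
54 < 209.50 → outlier.
185 < 209.50 → outlier.
194 < 209.50 → outlier.
204 < 209.50 → outlier.
All remaining values lie within [209.50, 493.50].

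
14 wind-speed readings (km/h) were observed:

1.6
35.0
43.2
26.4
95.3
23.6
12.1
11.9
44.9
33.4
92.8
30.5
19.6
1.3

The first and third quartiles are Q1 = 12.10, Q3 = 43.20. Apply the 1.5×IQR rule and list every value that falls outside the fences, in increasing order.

IQR = Q3 − Q1 = 43.20 − 12.10 = 31.10.
Lower fence = Q1 − 1.5·IQR = 12.10 − 46.65 = -34.55.
Upper fence = Q3 + 1.5·IQR = 43.20 + 46.65 = 89.85.
92.8 > 89.85 → outlier.
95.3 > 89.85 → outlier.
All remaining values lie within [-34.55, 89.85].

92.8, 95.3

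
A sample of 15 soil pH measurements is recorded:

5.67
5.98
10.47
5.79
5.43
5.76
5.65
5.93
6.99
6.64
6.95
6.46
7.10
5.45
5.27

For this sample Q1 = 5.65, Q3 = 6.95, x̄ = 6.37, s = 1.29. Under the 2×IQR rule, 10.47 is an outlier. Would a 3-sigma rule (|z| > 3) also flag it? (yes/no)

yes

z = (10.47 − 6.37) / 1.29 = 3.18.
|z| = 3.18 > 3.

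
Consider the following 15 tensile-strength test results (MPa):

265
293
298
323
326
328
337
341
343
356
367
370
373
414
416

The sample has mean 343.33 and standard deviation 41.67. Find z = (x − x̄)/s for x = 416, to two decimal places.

1.74

z = (416 − 343.33) / 41.67 = 1.74.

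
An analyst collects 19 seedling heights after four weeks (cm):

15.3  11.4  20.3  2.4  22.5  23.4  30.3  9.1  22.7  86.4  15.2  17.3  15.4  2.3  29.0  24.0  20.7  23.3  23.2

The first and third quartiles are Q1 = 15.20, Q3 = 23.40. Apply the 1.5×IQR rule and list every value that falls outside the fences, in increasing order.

2.3, 2.4, 86.4

IQR = Q3 − Q1 = 23.40 − 15.20 = 8.20.
Lower fence = Q1 − 1.5·IQR = 15.20 − 12.30 = 2.90.
Upper fence = Q3 + 1.5·IQR = 23.40 + 12.30 = 35.70.
2.3 < 2.90 → outlier.
2.4 < 2.90 → outlier.
86.4 > 35.70 → outlier.
All remaining values lie within [2.90, 35.70].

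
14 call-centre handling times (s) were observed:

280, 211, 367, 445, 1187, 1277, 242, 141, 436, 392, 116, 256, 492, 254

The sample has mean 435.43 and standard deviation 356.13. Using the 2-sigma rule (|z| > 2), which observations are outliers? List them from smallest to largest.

1187, 1277

Cutoffs at x̄ ± 2s: 435.43 ± 2·356.13 = [-276.83, 1147.69].
1187: z = 2.11, |z| > 2 → outlier.
1277: z = 2.36, |z| > 2 → outlier.
Every other value lies within [-276.83, 1147.69].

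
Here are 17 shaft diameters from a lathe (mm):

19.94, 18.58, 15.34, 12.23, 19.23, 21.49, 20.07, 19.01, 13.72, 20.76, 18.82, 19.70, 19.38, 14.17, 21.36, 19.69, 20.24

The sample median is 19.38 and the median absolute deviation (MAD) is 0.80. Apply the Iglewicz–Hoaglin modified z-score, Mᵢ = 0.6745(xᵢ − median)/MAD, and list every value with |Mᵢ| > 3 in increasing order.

|Mᵢ| > 3 ⇔ |xᵢ − 19.38| > 3·0.80/0.6745 = 3.56.
So outliers lie outside [15.82, 22.94].
12.23: M = -6.03 → outlier.
13.72: M = -4.77 → outlier.
14.17: M = -4.39 → outlier.
15.34: M = -3.41 → outlier.

12.23, 13.72, 14.17, 15.34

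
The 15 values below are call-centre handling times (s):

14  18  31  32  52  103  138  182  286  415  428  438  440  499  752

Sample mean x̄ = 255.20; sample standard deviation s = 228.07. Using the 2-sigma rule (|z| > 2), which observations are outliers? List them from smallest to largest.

Cutoffs at x̄ ± 2s: 255.20 ± 2·228.07 = [-200.94, 711.34].
752: z = 2.18, |z| > 2 → outlier.
Every other value lies within [-200.94, 711.34].

752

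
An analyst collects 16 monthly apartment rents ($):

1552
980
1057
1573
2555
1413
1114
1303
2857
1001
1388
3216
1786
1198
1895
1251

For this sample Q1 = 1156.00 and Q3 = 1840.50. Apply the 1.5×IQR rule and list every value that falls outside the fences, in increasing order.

IQR = Q3 − Q1 = 1840.50 − 1156.00 = 684.50.
Lower fence = Q1 − 1.5·IQR = 1156.00 − 1026.75 = 129.25.
Upper fence = Q3 + 1.5·IQR = 1840.50 + 1026.75 = 2867.25.
3216 > 2867.25 → outlier.
All remaining values lie within [129.25, 2867.25].

3216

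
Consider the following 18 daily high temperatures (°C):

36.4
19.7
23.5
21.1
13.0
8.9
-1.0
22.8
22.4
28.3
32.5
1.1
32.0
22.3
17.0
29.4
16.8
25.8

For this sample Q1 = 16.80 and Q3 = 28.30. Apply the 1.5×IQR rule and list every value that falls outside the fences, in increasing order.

IQR = Q3 − Q1 = 28.30 − 16.80 = 11.50.
Lower fence = Q1 − 1.5·IQR = 16.80 − 17.25 = -0.45.
Upper fence = Q3 + 1.5·IQR = 28.30 + 17.25 = 45.55.
-1.0 < -0.45 → outlier.
All remaining values lie within [-0.45, 45.55].

-1.0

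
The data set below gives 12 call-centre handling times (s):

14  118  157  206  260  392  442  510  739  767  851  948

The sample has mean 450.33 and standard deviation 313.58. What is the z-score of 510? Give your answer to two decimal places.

z = (510 − 450.33) / 313.58 = 0.19.

0.19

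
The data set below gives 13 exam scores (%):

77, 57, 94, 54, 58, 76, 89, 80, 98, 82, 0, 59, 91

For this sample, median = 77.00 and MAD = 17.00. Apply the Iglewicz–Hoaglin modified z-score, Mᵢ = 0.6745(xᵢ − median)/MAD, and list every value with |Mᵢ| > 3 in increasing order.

|Mᵢ| > 3 ⇔ |xᵢ − 77.00| > 3·17.00/0.6745 = 75.61.
So outliers lie outside [1.39, 152.61].
0: M = -3.06 → outlier.

0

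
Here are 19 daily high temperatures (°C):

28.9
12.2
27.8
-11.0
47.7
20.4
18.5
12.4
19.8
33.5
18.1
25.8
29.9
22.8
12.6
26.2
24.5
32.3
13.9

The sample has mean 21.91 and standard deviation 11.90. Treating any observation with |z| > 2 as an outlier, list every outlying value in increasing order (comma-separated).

Cutoffs at x̄ ± 2s: 21.91 ± 2·11.90 = [-1.89, 45.71].
-11.0: z = -2.77, |z| > 2 → outlier.
47.7: z = 2.17, |z| > 2 → outlier.
Every other value lies within [-1.89, 45.71].

-11.0, 47.7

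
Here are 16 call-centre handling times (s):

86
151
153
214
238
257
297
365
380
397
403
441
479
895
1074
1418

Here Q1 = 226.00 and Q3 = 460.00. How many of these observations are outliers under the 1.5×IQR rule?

IQR = 234.00; fences at 226.00 − 351.00 = -125.00 and 460.00 + 351.00 = 811.00.
Outside the cutoffs: 895, 1074, 1418.

3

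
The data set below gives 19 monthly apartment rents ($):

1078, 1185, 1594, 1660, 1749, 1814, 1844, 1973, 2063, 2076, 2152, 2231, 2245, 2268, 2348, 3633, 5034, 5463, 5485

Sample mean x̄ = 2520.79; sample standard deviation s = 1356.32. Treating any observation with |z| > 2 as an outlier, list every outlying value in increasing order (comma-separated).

5463, 5485

Cutoffs at x̄ ± 2s: 2520.79 ± 2·1356.32 = [-191.85, 5233.43].
5463: z = 2.17, |z| > 2 → outlier.
5485: z = 2.19, |z| > 2 → outlier.
Every other value lies within [-191.85, 5233.43].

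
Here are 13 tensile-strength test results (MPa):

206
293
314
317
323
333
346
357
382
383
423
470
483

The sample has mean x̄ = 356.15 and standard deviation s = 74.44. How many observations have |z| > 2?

1

Cutoffs: x̄ ± 2s = [207.27, 505.03].
Outside the cutoffs: 206.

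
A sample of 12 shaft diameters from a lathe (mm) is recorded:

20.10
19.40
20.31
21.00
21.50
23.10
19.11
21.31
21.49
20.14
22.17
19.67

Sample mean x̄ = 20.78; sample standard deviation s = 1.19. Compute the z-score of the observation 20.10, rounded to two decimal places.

z = (20.10 − 20.78) / 1.19 = -0.57.

-0.57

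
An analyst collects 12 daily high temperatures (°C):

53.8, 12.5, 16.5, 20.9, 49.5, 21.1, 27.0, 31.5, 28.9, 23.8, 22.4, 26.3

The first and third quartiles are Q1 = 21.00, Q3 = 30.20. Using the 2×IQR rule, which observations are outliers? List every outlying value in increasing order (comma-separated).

IQR = Q3 − Q1 = 30.20 − 21.00 = 9.20.
Lower fence = Q1 − 2·IQR = 21.00 − 18.40 = 2.60.
Upper fence = Q3 + 2·IQR = 30.20 + 18.40 = 48.60.
49.5 > 48.60 → outlier.
53.8 > 48.60 → outlier.
All remaining values lie within [2.60, 48.60].

49.5, 53.8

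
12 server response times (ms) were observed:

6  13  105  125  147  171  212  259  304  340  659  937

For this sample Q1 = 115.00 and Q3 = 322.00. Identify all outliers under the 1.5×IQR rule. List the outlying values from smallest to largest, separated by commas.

IQR = Q3 − Q1 = 322.00 − 115.00 = 207.00.
Lower fence = Q1 − 1.5·IQR = 115.00 − 310.50 = -195.50.
Upper fence = Q3 + 1.5·IQR = 322.00 + 310.50 = 632.50.
659 > 632.50 → outlier.
937 > 632.50 → outlier.
All remaining values lie within [-195.50, 632.50].

659, 937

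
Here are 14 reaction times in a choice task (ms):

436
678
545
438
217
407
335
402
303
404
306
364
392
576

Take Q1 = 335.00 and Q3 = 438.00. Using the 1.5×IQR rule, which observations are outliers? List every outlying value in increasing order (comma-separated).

678

IQR = Q3 − Q1 = 438.00 − 335.00 = 103.00.
Lower fence = Q1 − 1.5·IQR = 335.00 − 154.50 = 180.50.
Upper fence = Q3 + 1.5·IQR = 438.00 + 154.50 = 592.50.
678 > 592.50 → outlier.
All remaining values lie within [180.50, 592.50].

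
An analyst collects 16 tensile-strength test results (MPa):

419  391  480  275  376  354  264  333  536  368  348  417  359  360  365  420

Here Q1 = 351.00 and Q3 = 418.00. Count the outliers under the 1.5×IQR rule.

IQR = 67.00; fences at 351.00 − 100.50 = 250.50 and 418.00 + 100.50 = 518.50.
Outside the cutoffs: 536.

1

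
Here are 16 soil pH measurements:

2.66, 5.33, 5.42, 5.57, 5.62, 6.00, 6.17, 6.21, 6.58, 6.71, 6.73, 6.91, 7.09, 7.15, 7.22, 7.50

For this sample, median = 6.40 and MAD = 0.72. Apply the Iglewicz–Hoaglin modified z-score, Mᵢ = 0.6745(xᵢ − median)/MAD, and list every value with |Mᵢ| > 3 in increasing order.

|Mᵢ| > 3 ⇔ |xᵢ − 6.40| > 3·0.72/0.6745 = 3.20.
So outliers lie outside [3.20, 9.60].
2.66: M = -3.50 → outlier.

2.66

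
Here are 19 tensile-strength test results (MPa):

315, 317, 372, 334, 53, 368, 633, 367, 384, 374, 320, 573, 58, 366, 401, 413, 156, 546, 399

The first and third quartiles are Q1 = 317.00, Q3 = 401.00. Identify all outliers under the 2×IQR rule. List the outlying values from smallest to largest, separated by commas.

IQR = Q3 − Q1 = 401.00 − 317.00 = 84.00.
Lower fence = Q1 − 2·IQR = 317.00 − 168.00 = 149.00.
Upper fence = Q3 + 2·IQR = 401.00 + 168.00 = 569.00.
53 < 149.00 → outlier.
58 < 149.00 → outlier.
573 > 569.00 → outlier.
633 > 569.00 → outlier.
All remaining values lie within [149.00, 569.00].

53, 58, 573, 633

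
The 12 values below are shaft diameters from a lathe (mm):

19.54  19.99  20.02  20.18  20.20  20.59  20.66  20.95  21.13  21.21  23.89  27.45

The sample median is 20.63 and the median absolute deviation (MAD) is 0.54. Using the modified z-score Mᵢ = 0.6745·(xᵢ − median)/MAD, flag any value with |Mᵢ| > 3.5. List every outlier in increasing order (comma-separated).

|Mᵢ| > 3.5 ⇔ |xᵢ − 20.63| > 3.5·0.54/0.6745 = 2.80.
So outliers lie outside [17.83, 23.43].
23.89: M = 4.07 → outlier.
27.45: M = 8.52 → outlier.

23.89, 27.45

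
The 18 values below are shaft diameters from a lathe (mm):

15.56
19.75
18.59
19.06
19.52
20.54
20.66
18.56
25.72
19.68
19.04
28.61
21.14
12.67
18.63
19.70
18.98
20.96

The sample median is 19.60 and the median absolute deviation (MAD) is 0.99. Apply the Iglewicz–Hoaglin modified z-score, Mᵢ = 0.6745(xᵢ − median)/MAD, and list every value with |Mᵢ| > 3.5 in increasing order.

12.67, 25.72, 28.61

|Mᵢ| > 3.5 ⇔ |xᵢ − 19.60| > 3.5·0.99/0.6745 = 5.14.
So outliers lie outside [14.46, 24.74].
12.67: M = -4.72 → outlier.
25.72: M = 4.17 → outlier.
28.61: M = 6.14 → outlier.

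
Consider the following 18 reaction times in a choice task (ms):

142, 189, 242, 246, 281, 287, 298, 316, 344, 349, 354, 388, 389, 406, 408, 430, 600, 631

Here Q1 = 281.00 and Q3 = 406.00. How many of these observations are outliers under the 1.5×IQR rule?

2

IQR = 125.00; fences at 281.00 − 187.50 = 93.50 and 406.00 + 187.50 = 593.50.
Outside the cutoffs: 600, 631.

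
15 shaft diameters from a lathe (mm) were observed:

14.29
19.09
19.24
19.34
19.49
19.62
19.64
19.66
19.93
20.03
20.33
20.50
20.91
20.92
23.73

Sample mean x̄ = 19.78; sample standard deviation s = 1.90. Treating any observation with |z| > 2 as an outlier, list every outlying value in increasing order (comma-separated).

14.29, 23.73

Cutoffs at x̄ ± 2s: 19.78 ± 2·1.90 = [15.98, 23.58].
14.29: z = -2.89, |z| > 2 → outlier.
23.73: z = 2.08, |z| > 2 → outlier.
Every other value lies within [15.98, 23.58].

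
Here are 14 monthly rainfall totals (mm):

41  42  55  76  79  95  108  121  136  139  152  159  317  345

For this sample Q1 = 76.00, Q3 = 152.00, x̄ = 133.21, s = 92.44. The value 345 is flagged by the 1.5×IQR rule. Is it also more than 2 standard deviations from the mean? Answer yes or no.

z = (345 − 133.21) / 92.44 = 2.29.
|z| = 2.29 > 2.

yes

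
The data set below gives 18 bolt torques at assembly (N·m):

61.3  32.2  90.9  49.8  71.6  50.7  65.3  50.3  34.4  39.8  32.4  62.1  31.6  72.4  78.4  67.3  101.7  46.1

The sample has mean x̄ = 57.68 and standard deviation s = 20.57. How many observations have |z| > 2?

1

Cutoffs: x̄ ± 2s = [16.54, 98.82].
Outside the cutoffs: 101.7.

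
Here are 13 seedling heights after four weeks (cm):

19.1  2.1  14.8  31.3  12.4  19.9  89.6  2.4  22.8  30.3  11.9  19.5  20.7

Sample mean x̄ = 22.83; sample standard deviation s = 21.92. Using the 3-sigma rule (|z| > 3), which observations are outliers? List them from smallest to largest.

89.6

Cutoffs at x̄ ± 3s: 22.83 ± 3·21.92 = [-42.93, 88.59].
89.6: z = 3.05, |z| > 3 → outlier.
Every other value lies within [-42.93, 88.59].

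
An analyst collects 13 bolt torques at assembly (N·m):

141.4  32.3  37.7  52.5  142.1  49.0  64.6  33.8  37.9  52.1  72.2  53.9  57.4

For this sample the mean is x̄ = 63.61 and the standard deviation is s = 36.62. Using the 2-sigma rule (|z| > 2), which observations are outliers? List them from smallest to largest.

141.4, 142.1

Cutoffs at x̄ ± 2s: 63.61 ± 2·36.62 = [-9.63, 136.85].
141.4: z = 2.12, |z| > 2 → outlier.
142.1: z = 2.14, |z| > 2 → outlier.
Every other value lies within [-9.63, 136.85].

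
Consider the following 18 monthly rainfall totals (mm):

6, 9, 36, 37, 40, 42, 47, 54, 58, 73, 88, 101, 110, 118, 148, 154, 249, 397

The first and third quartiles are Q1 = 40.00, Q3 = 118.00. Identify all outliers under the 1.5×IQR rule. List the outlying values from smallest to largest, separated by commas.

249, 397

IQR = Q3 − Q1 = 118.00 − 40.00 = 78.00.
Lower fence = Q1 − 1.5·IQR = 40.00 − 117.00 = -77.00.
Upper fence = Q3 + 1.5·IQR = 118.00 + 117.00 = 235.00.
249 > 235.00 → outlier.
397 > 235.00 → outlier.
All remaining values lie within [-77.00, 235.00].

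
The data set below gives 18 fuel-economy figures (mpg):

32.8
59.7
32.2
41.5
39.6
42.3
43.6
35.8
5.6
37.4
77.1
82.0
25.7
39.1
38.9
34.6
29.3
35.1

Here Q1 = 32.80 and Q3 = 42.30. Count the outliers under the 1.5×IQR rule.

IQR = 9.50; fences at 32.80 − 14.25 = 18.55 and 42.30 + 14.25 = 56.55.
Outside the cutoffs: 5.6, 59.7, 77.1, 82.0.

4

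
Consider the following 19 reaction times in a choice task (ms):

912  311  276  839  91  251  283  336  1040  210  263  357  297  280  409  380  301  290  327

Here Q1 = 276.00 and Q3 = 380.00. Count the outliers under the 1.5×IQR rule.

4

IQR = 104.00; fences at 276.00 − 156.00 = 120.00 and 380.00 + 156.00 = 536.00.
Outside the cutoffs: 91, 839, 912, 1040.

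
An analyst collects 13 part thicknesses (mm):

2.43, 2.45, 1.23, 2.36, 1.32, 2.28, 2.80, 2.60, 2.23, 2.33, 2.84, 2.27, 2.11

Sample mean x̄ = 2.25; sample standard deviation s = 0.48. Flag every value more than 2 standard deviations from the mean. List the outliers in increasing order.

1.23

Cutoffs at x̄ ± 2s: 2.25 ± 2·0.48 = [1.29, 3.21].
1.23: z = -2.13, |z| > 2 → outlier.
Every other value lies within [1.29, 3.21].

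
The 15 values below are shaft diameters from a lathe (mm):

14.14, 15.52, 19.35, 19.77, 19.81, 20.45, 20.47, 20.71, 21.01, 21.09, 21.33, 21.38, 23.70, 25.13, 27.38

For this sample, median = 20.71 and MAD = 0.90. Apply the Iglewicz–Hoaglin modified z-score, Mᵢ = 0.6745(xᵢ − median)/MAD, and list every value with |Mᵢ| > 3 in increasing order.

|Mᵢ| > 3 ⇔ |xᵢ − 20.71| > 3·0.90/0.6745 = 4.00.
So outliers lie outside [16.71, 24.71].
14.14: M = -4.92 → outlier.
15.52: M = -3.89 → outlier.
25.13: M = 3.31 → outlier.
27.38: M = 5.00 → outlier.

14.14, 15.52, 25.13, 27.38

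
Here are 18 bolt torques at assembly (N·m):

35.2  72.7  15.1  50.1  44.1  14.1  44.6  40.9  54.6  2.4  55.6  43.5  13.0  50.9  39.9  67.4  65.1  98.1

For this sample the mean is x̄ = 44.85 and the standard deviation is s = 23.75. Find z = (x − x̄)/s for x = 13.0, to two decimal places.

z = (13.0 − 44.85) / 23.75 = -1.34.

-1.34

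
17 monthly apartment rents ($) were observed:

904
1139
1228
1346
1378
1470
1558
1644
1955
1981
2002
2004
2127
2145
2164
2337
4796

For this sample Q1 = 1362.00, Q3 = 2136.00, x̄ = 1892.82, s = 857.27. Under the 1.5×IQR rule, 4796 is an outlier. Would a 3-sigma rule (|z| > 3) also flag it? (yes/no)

z = (4796 − 1892.82) / 857.27 = 3.39.
|z| = 3.39 > 3.

yes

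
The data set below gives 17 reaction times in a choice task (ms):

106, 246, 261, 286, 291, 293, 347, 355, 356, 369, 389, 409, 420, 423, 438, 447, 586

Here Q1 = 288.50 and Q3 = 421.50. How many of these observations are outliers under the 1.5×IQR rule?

IQR = 133.00; fences at 288.50 − 199.50 = 89.00 and 421.50 + 199.50 = 621.00.
Every value lies within the cutoffs.

0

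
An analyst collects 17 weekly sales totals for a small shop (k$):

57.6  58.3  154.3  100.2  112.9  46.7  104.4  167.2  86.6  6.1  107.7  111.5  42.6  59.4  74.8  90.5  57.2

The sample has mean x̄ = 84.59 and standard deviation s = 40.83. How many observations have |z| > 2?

Cutoffs: x̄ ± 2s = [2.93, 166.25].
Outside the cutoffs: 167.2.

1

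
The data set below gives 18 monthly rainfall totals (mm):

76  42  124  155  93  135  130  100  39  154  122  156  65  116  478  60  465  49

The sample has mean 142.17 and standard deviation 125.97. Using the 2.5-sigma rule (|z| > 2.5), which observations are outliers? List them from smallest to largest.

465, 478

Cutoffs at x̄ ± 2.5s: 142.17 ± 2.5·125.97 = [-172.755, 457.095].
465: z = 2.56, |z| > 2.5 → outlier.
478: z = 2.67, |z| > 2.5 → outlier.
Every other value lies within [-172.755, 457.095].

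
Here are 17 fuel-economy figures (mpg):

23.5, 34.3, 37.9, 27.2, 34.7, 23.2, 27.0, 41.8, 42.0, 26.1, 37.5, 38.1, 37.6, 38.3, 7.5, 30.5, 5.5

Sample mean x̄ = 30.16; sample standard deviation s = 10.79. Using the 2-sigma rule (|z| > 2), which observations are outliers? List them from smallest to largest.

Cutoffs at x̄ ± 2s: 30.16 ± 2·10.79 = [8.58, 51.74].
5.5: z = -2.29, |z| > 2 → outlier.
7.5: z = -2.10, |z| > 2 → outlier.
Every other value lies within [8.58, 51.74].

5.5, 7.5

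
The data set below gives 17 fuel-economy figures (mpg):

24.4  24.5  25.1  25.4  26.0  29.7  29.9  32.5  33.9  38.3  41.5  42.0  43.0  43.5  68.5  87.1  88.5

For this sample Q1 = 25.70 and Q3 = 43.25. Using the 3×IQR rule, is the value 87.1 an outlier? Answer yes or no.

IQR = Q3 − Q1 = 43.25 − 25.70 = 17.55.
Lower fence = Q1 − 3·IQR = 25.70 − 52.65 = -26.95.
Upper fence = Q3 + 3·IQR = 43.25 + 52.65 = 95.90.
87.1 lies within [-26.95, 95.90].

no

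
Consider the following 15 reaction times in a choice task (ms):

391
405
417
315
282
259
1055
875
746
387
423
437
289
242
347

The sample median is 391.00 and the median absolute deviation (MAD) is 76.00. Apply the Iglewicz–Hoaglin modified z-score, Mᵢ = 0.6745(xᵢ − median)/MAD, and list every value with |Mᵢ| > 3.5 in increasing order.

|Mᵢ| > 3.5 ⇔ |xᵢ − 391.00| > 3.5·76.00/0.6745 = 394.37.
So outliers lie outside [-3.37, 785.37].
875: M = 4.30 → outlier.
1055: M = 5.89 → outlier.

875, 1055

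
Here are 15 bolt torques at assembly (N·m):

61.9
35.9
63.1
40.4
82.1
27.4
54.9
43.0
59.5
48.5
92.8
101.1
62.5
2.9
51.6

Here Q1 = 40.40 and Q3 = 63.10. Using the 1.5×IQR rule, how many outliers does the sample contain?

IQR = 22.70; fences at 40.40 − 34.05 = 6.35 and 63.10 + 34.05 = 97.15.
Outside the cutoffs: 2.9, 101.1.

2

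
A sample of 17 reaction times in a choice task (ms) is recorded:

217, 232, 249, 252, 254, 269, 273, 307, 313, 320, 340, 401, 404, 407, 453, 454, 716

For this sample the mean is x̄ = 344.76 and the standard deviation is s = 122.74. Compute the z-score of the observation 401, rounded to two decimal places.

0.46

z = (401 − 344.76) / 122.74 = 0.46.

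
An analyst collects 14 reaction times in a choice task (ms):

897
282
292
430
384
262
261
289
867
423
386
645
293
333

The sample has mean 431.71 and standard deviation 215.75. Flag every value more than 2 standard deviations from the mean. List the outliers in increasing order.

Cutoffs at x̄ ± 2s: 431.71 ± 2·215.75 = [0.21, 863.21].
867: z = 2.02, |z| > 2 → outlier.
897: z = 2.16, |z| > 2 → outlier.
Every other value lies within [0.21, 863.21].

867, 897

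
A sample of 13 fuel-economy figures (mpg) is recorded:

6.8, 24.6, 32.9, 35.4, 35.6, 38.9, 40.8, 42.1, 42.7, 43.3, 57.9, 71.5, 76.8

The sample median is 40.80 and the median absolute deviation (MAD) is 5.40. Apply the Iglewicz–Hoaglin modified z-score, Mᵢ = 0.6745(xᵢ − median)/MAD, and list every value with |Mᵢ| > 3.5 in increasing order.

6.8, 71.5, 76.8

|Mᵢ| > 3.5 ⇔ |xᵢ − 40.80| > 3.5·5.40/0.6745 = 28.02.
So outliers lie outside [12.78, 68.82].
6.8: M = -4.25 → outlier.
71.5: M = 3.83 → outlier.
76.8: M = 4.50 → outlier.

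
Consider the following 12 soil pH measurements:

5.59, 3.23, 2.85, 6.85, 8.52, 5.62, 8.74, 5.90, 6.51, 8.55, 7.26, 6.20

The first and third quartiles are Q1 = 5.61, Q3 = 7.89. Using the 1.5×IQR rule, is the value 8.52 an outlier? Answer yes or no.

no

IQR = Q3 − Q1 = 7.89 − 5.61 = 2.28.
Lower fence = Q1 − 1.5·IQR = 5.61 − 3.42 = 2.19.
Upper fence = Q3 + 1.5·IQR = 7.89 + 3.42 = 11.31.
8.52 lies within [2.19, 11.31].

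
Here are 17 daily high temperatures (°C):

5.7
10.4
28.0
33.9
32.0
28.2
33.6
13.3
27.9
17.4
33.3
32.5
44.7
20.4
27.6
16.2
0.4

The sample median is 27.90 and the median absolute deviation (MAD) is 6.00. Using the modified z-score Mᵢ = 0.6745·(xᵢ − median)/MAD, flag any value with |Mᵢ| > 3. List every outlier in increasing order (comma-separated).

0.4

|Mᵢ| > 3 ⇔ |xᵢ − 27.90| > 3·6.00/0.6745 = 26.69.
So outliers lie outside [1.21, 54.59].
0.4: M = -3.09 → outlier.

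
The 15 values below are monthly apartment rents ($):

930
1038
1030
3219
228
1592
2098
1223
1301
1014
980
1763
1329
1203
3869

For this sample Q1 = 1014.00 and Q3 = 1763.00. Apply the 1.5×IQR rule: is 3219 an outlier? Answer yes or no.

yes

IQR = Q3 − Q1 = 1763.00 − 1014.00 = 749.00.
Lower fence = Q1 − 1.5·IQR = 1014.00 − 1123.50 = -109.50.
Upper fence = Q3 + 1.5·IQR = 1763.00 + 1123.50 = 2886.50.
3219 lies above the upper fence.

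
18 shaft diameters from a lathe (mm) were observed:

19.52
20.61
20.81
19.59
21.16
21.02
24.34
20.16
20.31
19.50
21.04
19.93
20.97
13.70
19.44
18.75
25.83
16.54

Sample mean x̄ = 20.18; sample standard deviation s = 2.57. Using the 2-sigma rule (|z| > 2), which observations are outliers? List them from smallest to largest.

13.70, 25.83

Cutoffs at x̄ ± 2s: 20.18 ± 2·2.57 = [15.04, 25.32].
13.70: z = -2.52, |z| > 2 → outlier.
25.83: z = 2.20, |z| > 2 → outlier.
Every other value lies within [15.04, 25.32].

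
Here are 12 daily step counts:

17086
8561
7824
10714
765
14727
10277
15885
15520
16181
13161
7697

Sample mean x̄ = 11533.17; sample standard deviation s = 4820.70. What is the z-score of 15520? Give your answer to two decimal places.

0.83

z = (15520 − 11533.17) / 4820.70 = 0.83.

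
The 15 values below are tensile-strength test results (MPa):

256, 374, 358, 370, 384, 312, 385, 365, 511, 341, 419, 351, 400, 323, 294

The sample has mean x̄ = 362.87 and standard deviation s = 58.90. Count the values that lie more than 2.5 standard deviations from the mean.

Cutoffs: x̄ ± 2.5s = [215.62, 510.12].
Outside the cutoffs: 511.

1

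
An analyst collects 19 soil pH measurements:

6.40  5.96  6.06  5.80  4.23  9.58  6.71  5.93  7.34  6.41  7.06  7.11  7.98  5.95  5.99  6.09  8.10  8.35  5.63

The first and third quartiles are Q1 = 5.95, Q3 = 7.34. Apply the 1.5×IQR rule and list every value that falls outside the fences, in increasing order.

9.58

IQR = Q3 − Q1 = 7.34 − 5.95 = 1.39.
Lower fence = Q1 − 1.5·IQR = 5.95 − 2.085 = 3.865.
Upper fence = Q3 + 1.5·IQR = 7.34 + 2.085 = 9.425.
9.58 > 9.425 → outlier.
All remaining values lie within [3.865, 9.425].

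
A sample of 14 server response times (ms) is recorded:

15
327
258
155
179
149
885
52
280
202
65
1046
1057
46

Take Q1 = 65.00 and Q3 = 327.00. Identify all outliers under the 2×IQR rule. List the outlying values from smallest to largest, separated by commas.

885, 1046, 1057

IQR = Q3 − Q1 = 327.00 − 65.00 = 262.00.
Lower fence = Q1 − 2·IQR = 65.00 − 524.00 = -459.00.
Upper fence = Q3 + 2·IQR = 327.00 + 524.00 = 851.00.
885 > 851.00 → outlier.
1046 > 851.00 → outlier.
1057 > 851.00 → outlier.
All remaining values lie within [-459.00, 851.00].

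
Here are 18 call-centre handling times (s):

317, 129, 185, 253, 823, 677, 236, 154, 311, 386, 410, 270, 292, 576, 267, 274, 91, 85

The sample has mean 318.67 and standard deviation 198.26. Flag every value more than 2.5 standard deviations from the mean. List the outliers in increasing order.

Cutoffs at x̄ ± 2.5s: 318.67 ± 2.5·198.26 = [-176.98, 814.32].
823: z = 2.54, |z| > 2.5 → outlier.
Every other value lies within [-176.98, 814.32].

823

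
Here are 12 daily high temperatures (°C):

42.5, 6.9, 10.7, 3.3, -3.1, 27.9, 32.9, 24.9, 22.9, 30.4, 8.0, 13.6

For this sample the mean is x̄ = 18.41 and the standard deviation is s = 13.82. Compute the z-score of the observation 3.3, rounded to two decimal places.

z = (3.3 − 18.41) / 13.82 = -1.09.

-1.09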